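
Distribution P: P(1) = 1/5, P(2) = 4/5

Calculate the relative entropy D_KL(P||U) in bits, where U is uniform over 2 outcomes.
0.2781 bits

U(i) = 1/2 for all i

D_KL(P||U) = Σ P(x) log₂(P(x) / (1/2))
           = Σ P(x) log₂(P(x)) + log₂(2)
           = log₂(2) - H(P)

H(P) = -Σ P(x) log₂(P(x)):
  -P(1)·log₂(P(1)) = -(1/5)·log₂(1/5) = 0.46439
  -P(2)·log₂(P(2)) = -(4/5)·log₂(4/5) = 0.25754
H(P) = 0.46439 + 0.25754 = 0.72193 bits

log₂(2) = 1.00000 bits

D_KL(P||U) = 1.00000 - 0.72193 = 0.27807 ≈ 0.2781 bits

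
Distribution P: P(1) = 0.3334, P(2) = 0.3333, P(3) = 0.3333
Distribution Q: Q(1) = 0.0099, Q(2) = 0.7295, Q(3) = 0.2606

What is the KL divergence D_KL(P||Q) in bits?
1.4332 bits

D_KL(P||Q) = Σ P(x) log₂(P(x)/Q(x))

Computing term by term:
  P(1)·log₂(P(1)/Q(1)) = 0.3334·log₂(0.3334/0.0099) = 1.69157
  P(2)·log₂(P(2)/Q(2)) = 0.3333·log₂(0.3333/0.7295) = -0.37666
  P(3)·log₂(P(3)/Q(3)) = 0.3333·log₂(0.3333/0.2606) = 0.11832

D_KL(P||Q) = 1.69157 - 0.37666 + 0.11832 = 1.43323 ≈ 1.4332 bits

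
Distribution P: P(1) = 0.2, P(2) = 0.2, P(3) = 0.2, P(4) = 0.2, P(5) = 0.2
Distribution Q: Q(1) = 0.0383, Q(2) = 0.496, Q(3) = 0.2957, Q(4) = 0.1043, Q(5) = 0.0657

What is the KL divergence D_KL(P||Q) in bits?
0.6111 bits

D_KL(P||Q) = Σ P(x) log₂(P(x)/Q(x))

Computing term by term:
  P(1)·log₂(P(1)/Q(1)) = 0.2·log₂(0.2/0.0383) = 0.47692
  P(2)·log₂(P(2)/Q(2)) = 0.2·log₂(0.2/0.496) = -0.26207
  P(3)·log₂(P(3)/Q(3)) = 0.2·log₂(0.2/0.2957) = -0.11283
  P(4)·log₂(P(4)/Q(4)) = 0.2·log₂(0.2/0.1043) = 0.18785
  P(5)·log₂(P(5)/Q(5)) = 0.2·log₂(0.2/0.0657) = 0.32121

D_KL(P||Q) = 0.47692 - 0.26207 - 0.11283 + 0.18785 + 0.32121 = 0.61108 ≈ 0.6111 bits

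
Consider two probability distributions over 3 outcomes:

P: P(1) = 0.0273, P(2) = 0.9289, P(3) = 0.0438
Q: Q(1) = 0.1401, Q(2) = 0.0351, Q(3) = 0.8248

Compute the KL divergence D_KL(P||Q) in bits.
4.1401 bits

D_KL(P||Q) = Σ P(x) log₂(P(x)/Q(x))

Computing term by term:
  P(1)·log₂(P(1)/Q(1)) = 0.0273·log₂(0.0273/0.1401) = -0.06441
  P(2)·log₂(P(2)/Q(2)) = 0.9289·log₂(0.9289/0.0351) = 4.38996
  P(3)·log₂(P(3)/Q(3)) = 0.0438·log₂(0.0438/0.8248) = -0.18549

D_KL(P||Q) = -0.06441 + 4.38996 - 0.18549 = 4.14006 ≈ 4.1401 bits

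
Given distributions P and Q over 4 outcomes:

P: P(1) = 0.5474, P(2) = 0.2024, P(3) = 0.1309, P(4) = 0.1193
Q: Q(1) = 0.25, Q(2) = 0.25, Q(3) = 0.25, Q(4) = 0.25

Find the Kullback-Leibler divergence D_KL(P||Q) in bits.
0.3077 bits

D_KL(P||Q) = Σ P(x) log₂(P(x)/Q(x))

Computing term by term:
  P(1)·log₂(P(1)/Q(1)) = 0.5474·log₂(0.5474/0.25) = 0.61893
  P(2)·log₂(P(2)/Q(2)) = 0.2024·log₂(0.2024/0.25) = -0.06168
  P(3)·log₂(P(3)/Q(3)) = 0.1309·log₂(0.1309/0.25) = -0.12219
  P(4)·log₂(P(4)/Q(4)) = 0.1193·log₂(0.1193/0.25) = -0.12733

D_KL(P||Q) = 0.61893 - 0.06168 - 0.12219 - 0.12733 = 0.30773 ≈ 0.3077 bits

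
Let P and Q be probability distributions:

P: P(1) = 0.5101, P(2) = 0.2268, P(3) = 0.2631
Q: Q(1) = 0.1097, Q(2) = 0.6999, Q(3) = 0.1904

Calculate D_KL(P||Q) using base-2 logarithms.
0.8850 bits

D_KL(P||Q) = Σ P(x) log₂(P(x)/Q(x))

Computing term by term:
  P(1)·log₂(P(1)/Q(1)) = 0.5101·log₂(0.5101/0.1097) = 1.13100
  P(2)·log₂(P(2)/Q(2)) = 0.2268·log₂(0.2268/0.6999) = -0.36872
  P(3)·log₂(P(3)/Q(3)) = 0.2631·log₂(0.2631/0.1904) = 0.12276

D_KL(P||Q) = 1.13100 - 0.36872 + 0.12276 = 0.88504 ≈ 0.8850 bits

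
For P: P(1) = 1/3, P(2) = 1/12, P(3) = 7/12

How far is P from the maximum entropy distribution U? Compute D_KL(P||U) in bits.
0.3043 bits

U(i) = 1/3 for all i

D_KL(P||U) = Σ P(x) log₂(P(x) / (1/3))
           = Σ P(x) log₂(P(x)) + log₂(3)
           = log₂(3) - H(P)

H(P) = -Σ P(x) log₂(P(x)):
  -P(1)·log₂(P(1)) = -(1/3)·log₂(1/3) = 0.52832
  -P(2)·log₂(P(2)) = -(1/12)·log₂(1/12) = 0.29875
  -P(3)·log₂(P(3)) = -(7/12)·log₂(7/12) = 0.45360
H(P) = 0.52832 + 0.29875 + 0.45360 = 1.28067 bits

log₂(3) = 1.58496 bits

D_KL(P||U) = 1.58496 - 1.28067 = 0.30429 ≈ 0.3043 bits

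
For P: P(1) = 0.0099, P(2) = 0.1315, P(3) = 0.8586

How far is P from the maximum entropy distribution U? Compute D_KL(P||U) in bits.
0.9453 bits

U(i) = 1/3 for all i

D_KL(P||U) = Σ P(x) log₂(P(x) / (1/3))
           = Σ P(x) log₂(P(x)) + log₂(3)
           = log₂(3) - H(P)

H(P) = -Σ P(x) log₂(P(x)):
  -P(1)·log₂(P(1)) = -(0.0099)·log₂(0.0099) = 0.06592
  -P(2)·log₂(P(2)) = -(0.1315)·log₂(0.1315) = 0.38488
  -P(3)·log₂(P(3)) = -(0.8586)·log₂(0.8586) = 0.18884
H(P) = 0.06592 + 0.38488 + 0.18884 = 0.63964 bits

log₂(3) = 1.58496 bits

D_KL(P||U) = 1.58496 - 0.63964 = 0.94532 ≈ 0.9453 bits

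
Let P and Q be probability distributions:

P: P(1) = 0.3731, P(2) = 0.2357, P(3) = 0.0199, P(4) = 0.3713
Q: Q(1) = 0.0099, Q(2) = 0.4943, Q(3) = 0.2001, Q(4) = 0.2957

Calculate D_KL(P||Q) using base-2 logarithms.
1.7574 bits

D_KL(P||Q) = Σ P(x) log₂(P(x)/Q(x))

Computing term by term:
  P(1)·log₂(P(1)/Q(1)) = 0.3731·log₂(0.3731/0.0099) = 1.95355
  P(2)·log₂(P(2)/Q(2)) = 0.2357·log₂(0.2357/0.4943) = -0.25183
  P(3)·log₂(P(3)/Q(3)) = 0.0199·log₂(0.0199/0.2001) = -0.06626
  P(4)·log₂(P(4)/Q(4)) = 0.3713·log₂(0.3713/0.2957) = 0.12195

D_KL(P||Q) = 1.95355 - 0.25183 - 0.06626 + 0.12195 = 1.75741 ≈ 1.7574 bits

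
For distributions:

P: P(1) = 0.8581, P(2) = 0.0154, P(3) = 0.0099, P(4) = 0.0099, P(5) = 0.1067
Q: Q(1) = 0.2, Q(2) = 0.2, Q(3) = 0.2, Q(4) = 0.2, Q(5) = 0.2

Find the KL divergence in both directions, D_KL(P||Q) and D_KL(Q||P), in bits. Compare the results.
D_KL(P||Q) = 1.5635 bits, D_KL(Q||P) = 2.2354 bits. D_KL(Q||P) is larger than D_KL(P||Q) by 0.6719 bits; the two directions differ.

D_KL(P||Q) = Σ P(x) log₂(P(x)/Q(x))

Computing term by term:
  P(1)·log₂(P(1)/Q(1)) = 0.8581·log₂(0.8581/0.2) = 1.80299
  P(2)·log₂(P(2)/Q(2)) = 0.0154·log₂(0.0154/0.2) = -0.05696
  P(3)·log₂(P(3)/Q(3)) = 0.0099·log₂(0.0099/0.2) = -0.04293
  P(4)·log₂(P(4)/Q(4)) = 0.0099·log₂(0.0099/0.2) = -0.04293
  P(5)·log₂(P(5)/Q(5)) = 0.1067·log₂(0.1067/0.2) = -0.09672

D_KL(P||Q) = 1.80299 - 0.05696 - 0.04293 - 0.04293 - 0.09672 = 1.56345 ≈ 1.5635 bits

D_KL(Q||P) = Σ Q(x) log₂(Q(x)/P(x))

Computing term by term:
  Q(1)·log₂(Q(1)/P(1)) = 0.2·log₂(0.2/0.8581) = -0.42023
  Q(2)·log₂(Q(2)/P(2)) = 0.2·log₂(0.2/0.0154) = 0.73980
  Q(3)·log₂(Q(3)/P(3)) = 0.2·log₂(0.2/0.0099) = 0.86729
  Q(4)·log₂(Q(4)/P(4)) = 0.2·log₂(0.2/0.0099) = 0.86729
  Q(5)·log₂(Q(5)/P(5)) = 0.2·log₂(0.2/0.1067) = 0.18129

D_KL(Q||P) = -0.42023 + 0.73980 + 0.86729 + 0.86729 + 0.18129 = 2.23544 ≈ 2.2354 bits

These are NOT equal (difference: 0.6719 bits). KL divergence is asymmetric: D_KL(P||Q) ≠ D_KL(Q||P) in general.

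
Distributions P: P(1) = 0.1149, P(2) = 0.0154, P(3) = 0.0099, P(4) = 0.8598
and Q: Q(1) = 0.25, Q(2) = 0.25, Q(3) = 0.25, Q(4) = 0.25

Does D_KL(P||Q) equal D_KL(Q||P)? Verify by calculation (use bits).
D_KL(P||Q) = 1.2953 bits, D_KL(Q||P) = 2.0047 bits. No — D_KL(P||Q) ≠ D_KL(Q||P) for this pair.

D_KL(P||Q) = Σ P(x) log₂(P(x)/Q(x))

Computing term by term:
  P(1)·log₂(P(1)/Q(1)) = 0.1149·log₂(0.1149/0.25) = -0.12887
  P(2)·log₂(P(2)/Q(2)) = 0.0154·log₂(0.0154/0.25) = -0.06192
  P(3)·log₂(P(3)/Q(3)) = 0.0099·log₂(0.0099/0.25) = -0.04612
  P(4)·log₂(P(4)/Q(4)) = 0.8598·log₂(0.8598/0.25) = 1.53223

D_KL(P||Q) = -0.12887 - 0.06192 - 0.04612 + 1.53223 = 1.29532 ≈ 1.2953 bits

D_KL(Q||P) = Σ Q(x) log₂(Q(x)/P(x))

Computing term by term:
  Q(1)·log₂(Q(1)/P(1)) = 0.25·log₂(0.25/0.1149) = 0.28039
  Q(2)·log₂(Q(2)/P(2)) = 0.25·log₂(0.25/0.0154) = 1.00523
  Q(3)·log₂(Q(3)/P(3)) = 0.25·log₂(0.25/0.0099) = 1.16459
  Q(4)·log₂(Q(4)/P(4)) = 0.25·log₂(0.25/0.8598) = -0.44552

D_KL(Q||P) = 0.28039 + 1.00523 + 1.16459 - 0.44552 = 2.00469 ≈ 2.0047 bits

These are NOT equal (difference: 0.7094 bits). KL divergence is asymmetric: D_KL(P||Q) ≠ D_KL(Q||P) in general.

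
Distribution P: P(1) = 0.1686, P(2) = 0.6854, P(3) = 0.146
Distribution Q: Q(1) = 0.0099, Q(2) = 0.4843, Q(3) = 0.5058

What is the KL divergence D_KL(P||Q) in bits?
0.7713 bits

D_KL(P||Q) = Σ P(x) log₂(P(x)/Q(x))

Computing term by term:
  P(1)·log₂(P(1)/Q(1)) = 0.1686·log₂(0.1686/0.0099) = 0.68958
  P(2)·log₂(P(2)/Q(2)) = 0.6854·log₂(0.6854/0.4843) = 0.34342
  P(3)·log₂(P(3)/Q(3)) = 0.146·log₂(0.146/0.5058) = -0.26172

D_KL(P||Q) = 0.68958 + 0.34342 - 0.26172 = 0.77128 ≈ 0.7713 bits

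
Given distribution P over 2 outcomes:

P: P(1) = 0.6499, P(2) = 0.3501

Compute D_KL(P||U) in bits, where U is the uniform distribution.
0.0658 bits

U(i) = 1/2 for all i

D_KL(P||U) = Σ P(x) log₂(P(x) / (1/2))
           = Σ P(x) log₂(P(x)) + log₂(2)
           = log₂(2) - H(P)

H(P) = -Σ P(x) log₂(P(x)):
  -P(1)·log₂(P(1)) = -(0.6499)·log₂(0.6499) = 0.40405
  -P(2)·log₂(P(2)) = -(0.3501)·log₂(0.3501) = 0.53011
H(P) = 0.40405 + 0.53011 = 0.93416 bits

log₂(2) = 1.00000 bits

D_KL(P||U) = 1.00000 - 0.93416 = 0.06584 ≈ 0.0658 bits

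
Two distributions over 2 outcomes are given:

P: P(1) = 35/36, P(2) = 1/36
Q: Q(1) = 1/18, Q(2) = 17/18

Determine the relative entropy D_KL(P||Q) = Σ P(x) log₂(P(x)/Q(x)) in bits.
3.8733 bits

D_KL(P||Q) = Σ P(x) log₂(P(x)/Q(x))

Computing term by term:
  P(1)·log₂(P(1)/Q(1)) = (35/36)·log₂((35/36)/(1/18)) = 4.01458
  P(2)·log₂(P(2)/Q(2)) = (1/36)·log₂((1/36)/(17/18)) = -0.14132

D_KL(P||Q) = 4.01458 - 0.14132 = 3.87326 ≈ 3.8733 bits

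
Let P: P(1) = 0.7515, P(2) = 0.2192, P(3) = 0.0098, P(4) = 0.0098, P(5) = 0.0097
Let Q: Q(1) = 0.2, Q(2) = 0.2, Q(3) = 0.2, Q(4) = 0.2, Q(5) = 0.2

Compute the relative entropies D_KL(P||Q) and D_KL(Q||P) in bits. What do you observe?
D_KL(P||Q) = 1.3366 bits, D_KL(Q||P) = 2.2052 bits. The two directions give different values (D_KL(Q||P) exceeds D_KL(P||Q) by 0.8686 bits): KL divergence is asymmetric.

D_KL(P||Q) = Σ P(x) log₂(P(x)/Q(x))

Computing term by term:
  P(1)·log₂(P(1)/Q(1)) = 0.7515·log₂(0.7515/0.2) = 1.43519
  P(2)·log₂(P(2)/Q(2)) = 0.2192·log₂(0.2192/0.2) = 0.02899
  P(3)·log₂(P(3)/Q(3)) = 0.0098·log₂(0.0098/0.2) = -0.04264
  P(4)·log₂(P(4)/Q(4)) = 0.0098·log₂(0.0098/0.2) = -0.04264
  P(5)·log₂(P(5)/Q(5)) = 0.0097·log₂(0.0097/0.2) = -0.04235

D_KL(P||Q) = 1.43519 + 0.02899 - 0.04264 - 0.04264 - 0.04235 = 1.33655 ≈ 1.3366 bits

D_KL(Q||P) = Σ Q(x) log₂(Q(x)/P(x))

Computing term by term:
  Q(1)·log₂(Q(1)/P(1)) = 0.2·log₂(0.2/0.7515) = -0.38195
  Q(2)·log₂(Q(2)/P(2)) = 0.2·log₂(0.2/0.2192) = -0.02645
  Q(3)·log₂(Q(3)/P(3)) = 0.2·log₂(0.2/0.0098) = 0.87021
  Q(4)·log₂(Q(4)/P(4)) = 0.2·log₂(0.2/0.0098) = 0.87021
  Q(5)·log₂(Q(5)/P(5)) = 0.2·log₂(0.2/0.0097) = 0.87317

D_KL(Q||P) = -0.38195 - 0.02645 + 0.87021 + 0.87021 + 0.87317 = 2.20519 ≈ 2.2052 bits

These are NOT equal (difference: 0.8686 bits). KL divergence is asymmetric: D_KL(P||Q) ≠ D_KL(Q||P) in general.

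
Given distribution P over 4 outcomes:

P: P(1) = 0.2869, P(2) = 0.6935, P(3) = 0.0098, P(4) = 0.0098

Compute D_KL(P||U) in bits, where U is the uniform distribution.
0.9862 bits

U(i) = 1/4 for all i

D_KL(P||U) = Σ P(x) log₂(P(x) / (1/4))
           = Σ P(x) log₂(P(x)) + log₂(4)
           = log₂(4) - H(P)

H(P) = -Σ P(x) log₂(P(x)):
  -P(1)·log₂(P(1)) = -(0.2869)·log₂(0.2869) = 0.51682
  -P(2)·log₂(P(2)) = -(0.6935)·log₂(0.6935) = 0.36619
  -P(3)·log₂(P(3)) = -(0.0098)·log₂(0.0098) = 0.06540
  -P(4)·log₂(P(4)) = -(0.0098)·log₂(0.0098) = 0.06540
H(P) = 0.51682 + 0.36619 + 0.06540 + 0.06540 = 1.01381 bits

log₂(4) = 2.00000 bits

D_KL(P||U) = 2.00000 - 1.01381 = 0.98619 ≈ 0.9862 bits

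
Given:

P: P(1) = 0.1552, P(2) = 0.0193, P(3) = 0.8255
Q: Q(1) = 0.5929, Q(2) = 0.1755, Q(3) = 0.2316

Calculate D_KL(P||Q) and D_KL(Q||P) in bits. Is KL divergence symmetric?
D_KL(P||Q) = 1.1521 bits, D_KL(Q||P) = 1.2807 bits. No, KL divergence is not symmetric.

D_KL(P||Q) = Σ P(x) log₂(P(x)/Q(x))

Computing term by term:
  P(1)·log₂(P(1)/Q(1)) = 0.1552·log₂(0.1552/0.5929) = -0.30010
  P(2)·log₂(P(2)/Q(2)) = 0.0193·log₂(0.0193/0.1755) = -0.06147
  P(3)·log₂(P(3)/Q(3)) = 0.8255·log₂(0.8255/0.2316) = 1.51366

D_KL(P||Q) = -0.30010 - 0.06147 + 1.51366 = 1.15209 ≈ 1.1521 bits

D_KL(Q||P) = Σ Q(x) log₂(Q(x)/P(x))

Computing term by term:
  Q(1)·log₂(Q(1)/P(1)) = 0.5929·log₂(0.5929/0.1552) = 1.14647
  Q(2)·log₂(Q(2)/P(2)) = 0.1755·log₂(0.1755/0.0193) = 0.55893
  Q(3)·log₂(Q(3)/P(3)) = 0.2316·log₂(0.2316/0.8255) = -0.42467

D_KL(Q||P) = 1.14647 + 0.55893 - 0.42467 = 1.28073 ≈ 1.2807 bits

These are NOT equal (difference: 0.1286 bits). KL divergence is asymmetric: D_KL(P||Q) ≠ D_KL(Q||P) in general.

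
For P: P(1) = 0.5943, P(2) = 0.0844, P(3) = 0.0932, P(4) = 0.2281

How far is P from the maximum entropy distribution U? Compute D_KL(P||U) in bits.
0.4474 bits

U(i) = 1/4 for all i

D_KL(P||U) = Σ P(x) log₂(P(x) / (1/4))
           = Σ P(x) log₂(P(x)) + log₂(4)
           = log₂(4) - H(P)

H(P) = -Σ P(x) log₂(P(x)):
  -P(1)·log₂(P(1)) = -(0.5943)·log₂(0.5943) = 0.44616
  -P(2)·log₂(P(2)) = -(0.0844)·log₂(0.0844) = 0.30102
  -P(3)·log₂(P(3)) = -(0.0932)·log₂(0.0932) = 0.31907
  -P(4)·log₂(P(4)) = -(0.2281)·log₂(0.2281) = 0.48637
H(P) = 0.44616 + 0.30102 + 0.31907 + 0.48637 = 1.55262 bits

log₂(4) = 2.00000 bits

D_KL(P||U) = 2.00000 - 1.55262 = 0.44738 ≈ 0.4474 bits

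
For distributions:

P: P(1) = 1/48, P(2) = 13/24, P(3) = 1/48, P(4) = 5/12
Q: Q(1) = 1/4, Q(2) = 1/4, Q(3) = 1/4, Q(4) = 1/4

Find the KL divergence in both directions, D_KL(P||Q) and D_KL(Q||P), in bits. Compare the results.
D_KL(P||Q) = 0.7619 bits, D_KL(Q||P) = 1.3294 bits. D_KL(Q||P) is larger than D_KL(P||Q) by 0.5675 bits; the two directions differ.

D_KL(P||Q) = Σ P(x) log₂(P(x)/Q(x))

Computing term by term:
  P(1)·log₂(P(1)/Q(1)) = (1/48)·log₂((1/48)/(1/4)) = -0.07469
  P(2)·log₂(P(2)/Q(2)) = (13/24)·log₂((13/24)/(1/4)) = 0.60422
  P(3)·log₂(P(3)/Q(3)) = (1/48)·log₂((1/48)/(1/4)) = -0.07469
  P(4)·log₂(P(4)/Q(4)) = (5/12)·log₂((5/12)/(1/4)) = 0.30707

D_KL(P||Q) = -0.07469 + 0.60422 - 0.07469 + 0.30707 = 0.76191 ≈ 0.7619 bits

D_KL(Q||P) = Σ Q(x) log₂(Q(x)/P(x))

Computing term by term:
  Q(1)·log₂(Q(1)/P(1)) = (1/4)·log₂((1/4)/(1/48)) = 0.89624
  Q(2)·log₂(Q(2)/P(2)) = (1/4)·log₂((1/4)/(13/24)) = -0.27887
  Q(3)·log₂(Q(3)/P(3)) = (1/4)·log₂((1/4)/(1/48)) = 0.89624
  Q(4)·log₂(Q(4)/P(4)) = (1/4)·log₂((1/4)/(5/12)) = -0.18424

D_KL(Q||P) = 0.89624 - 0.27887 + 0.89624 - 0.18424 = 1.32937 ≈ 1.3294 bits

These are NOT equal (difference: 0.5675 bits). KL divergence is asymmetric: D_KL(P||Q) ≠ D_KL(Q||P) in general.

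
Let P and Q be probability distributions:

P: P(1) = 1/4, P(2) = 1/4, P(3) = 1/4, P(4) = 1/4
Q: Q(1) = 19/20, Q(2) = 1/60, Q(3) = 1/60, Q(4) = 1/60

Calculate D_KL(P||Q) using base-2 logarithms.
2.4487 bits

D_KL(P||Q) = Σ P(x) log₂(P(x)/Q(x))

Computing term by term:
  P(1)·log₂(P(1)/Q(1)) = (1/4)·log₂((1/4)/(19/20)) = -0.48150
  P(2)·log₂(P(2)/Q(2)) = (1/4)·log₂((1/4)/(1/60)) = 0.97672
  P(3)·log₂(P(3)/Q(3)) = (1/4)·log₂((1/4)/(1/60)) = 0.97672
  P(4)·log₂(P(4)/Q(4)) = (1/4)·log₂((1/4)/(1/60)) = 0.97672

D_KL(P||Q) = -0.48150 + 0.97672 + 0.97672 + 0.97672 = 2.44866 ≈ 2.4487 bits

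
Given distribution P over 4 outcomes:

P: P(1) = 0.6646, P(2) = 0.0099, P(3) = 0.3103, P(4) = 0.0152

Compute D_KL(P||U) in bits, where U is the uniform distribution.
0.9267 bits

U(i) = 1/4 for all i

D_KL(P||U) = Σ P(x) log₂(P(x) / (1/4))
           = Σ P(x) log₂(P(x)) + log₂(4)
           = log₂(4) - H(P)

H(P) = -Σ P(x) log₂(P(x)):
  -P(1)·log₂(P(1)) = -(0.6646)·log₂(0.6646) = 0.39174
  -P(2)·log₂(P(2)) = -(0.0099)·log₂(0.0099) = 0.06592
  -P(3)·log₂(P(3)) = -(0.3103)·log₂(0.3103) = 0.52387
  -P(4)·log₂(P(4)) = -(0.0152)·log₂(0.0152) = 0.09180
H(P) = 0.39174 + 0.06592 + 0.52387 + 0.09180 = 1.07333 bits

log₂(4) = 2.00000 bits

D_KL(P||U) = 2.00000 - 1.07333 = 0.92667 ≈ 0.9267 bits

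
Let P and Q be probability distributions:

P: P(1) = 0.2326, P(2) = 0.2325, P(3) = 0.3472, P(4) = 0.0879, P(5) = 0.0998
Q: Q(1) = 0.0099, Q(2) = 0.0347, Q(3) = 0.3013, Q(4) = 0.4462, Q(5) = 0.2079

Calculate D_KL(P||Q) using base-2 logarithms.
1.4567 bits

D_KL(P||Q) = Σ P(x) log₂(P(x)/Q(x))

Computing term by term:
  P(1)·log₂(P(1)/Q(1)) = 0.2326·log₂(0.2326/0.0099) = 1.05933
  P(2)·log₂(P(2)/Q(2)) = 0.2325·log₂(0.2325/0.0347) = 0.63803
  P(3)·log₂(P(3)/Q(3)) = 0.3472·log₂(0.3472/0.3013) = 0.07103
  P(4)·log₂(P(4)/Q(4)) = 0.0879·log₂(0.0879/0.4462) = -0.20602
  P(5)·log₂(P(5)/Q(5)) = 0.0998·log₂(0.0998/0.2079) = -0.10567

D_KL(P||Q) = 1.05933 + 0.63803 + 0.07103 - 0.20602 - 0.10567 = 1.45670 ≈ 1.4567 bits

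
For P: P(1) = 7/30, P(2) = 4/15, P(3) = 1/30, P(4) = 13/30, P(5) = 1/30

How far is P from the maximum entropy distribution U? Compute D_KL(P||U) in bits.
0.4736 bits

U(i) = 1/5 for all i

D_KL(P||U) = Σ P(x) log₂(P(x) / (1/5))
           = Σ P(x) log₂(P(x)) + log₂(5)
           = log₂(5) - H(P)

H(P) = -Σ P(x) log₂(P(x)):
  -P(1)·log₂(P(1)) = -(7/30)·log₂(7/30) = 0.48989
  -P(2)·log₂(P(2)) = -(4/15)·log₂(4/15) = 0.50850
  -P(3)·log₂(P(3)) = -(1/30)·log₂(1/30) = 0.16356
  -P(4)·log₂(P(4)) = -(13/30)·log₂(13/30) = 0.52280
  -P(5)·log₂(P(5)) = -(1/30)·log₂(1/30) = 0.16356
H(P) = 0.48989 + 0.50850 + 0.16356 + 0.52280 + 0.16356 = 1.84831 bits

log₂(5) = 2.32193 bits

D_KL(P||U) = 2.32193 - 1.84831 = 0.47362 ≈ 0.4736 bits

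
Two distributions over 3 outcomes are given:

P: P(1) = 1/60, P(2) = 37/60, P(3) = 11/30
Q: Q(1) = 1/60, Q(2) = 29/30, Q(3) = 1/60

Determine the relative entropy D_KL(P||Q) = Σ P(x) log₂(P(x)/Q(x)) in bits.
1.2352 bits

D_KL(P||Q) = Σ P(x) log₂(P(x)/Q(x))

Computing term by term:
  P(1)·log₂(P(1)/Q(1)) = (1/60)·log₂((1/60)/(1/60)) = 0.00000
  P(2)·log₂(P(2)/Q(2)) = (37/60)·log₂((37/60)/(29/30)) = -0.39993
  P(3)·log₂(P(3)/Q(3)) = (11/30)·log₂((11/30)/(1/60)) = 1.63512

D_KL(P||Q) = 0.00000 - 0.39993 + 1.63512 = 1.23519 ≈ 1.2352 bits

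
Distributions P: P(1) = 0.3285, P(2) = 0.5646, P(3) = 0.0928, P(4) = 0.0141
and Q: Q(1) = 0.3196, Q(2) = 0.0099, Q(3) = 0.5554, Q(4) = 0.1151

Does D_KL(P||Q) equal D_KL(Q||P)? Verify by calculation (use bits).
D_KL(P||Q) = 3.0244 bits, D_KL(Q||P) = 1.7119 bits. No — D_KL(P||Q) ≠ D_KL(Q||P) for this pair.

D_KL(P||Q) = Σ P(x) log₂(P(x)/Q(x))

Computing term by term:
  P(1)·log₂(P(1)/Q(1)) = 0.3285·log₂(0.3285/0.3196) = 0.01302
  P(2)·log₂(P(2)/Q(2)) = 0.5646·log₂(0.5646/0.0099) = 3.29368
  P(3)·log₂(P(3)/Q(3)) = 0.0928·log₂(0.0928/0.5554) = -0.23955
  P(4)·log₂(P(4)/Q(4)) = 0.0141·log₂(0.0141/0.1151) = -0.04271

D_KL(P||Q) = 0.01302 + 3.29368 - 0.23955 - 0.04271 = 3.02444 ≈ 3.0244 bits

D_KL(Q||P) = Σ Q(x) log₂(Q(x)/P(x))

Computing term by term:
  Q(1)·log₂(Q(1)/P(1)) = 0.3196·log₂(0.3196/0.3285) = -0.01266
  Q(2)·log₂(Q(2)/P(2)) = 0.0099·log₂(0.0099/0.5646) = -0.05775
  Q(3)·log₂(Q(3)/P(3)) = 0.5554·log₂(0.5554/0.0928) = 1.43367
  Q(4)·log₂(Q(4)/P(4)) = 0.1151·log₂(0.1151/0.0141) = 0.34865

D_KL(Q||P) = -0.01266 - 0.05775 + 1.43367 + 0.34865 = 1.71191 ≈ 1.7119 bits

These are NOT equal (difference: 1.3125 bits). KL divergence is asymmetric: D_KL(P||Q) ≠ D_KL(Q||P) in general.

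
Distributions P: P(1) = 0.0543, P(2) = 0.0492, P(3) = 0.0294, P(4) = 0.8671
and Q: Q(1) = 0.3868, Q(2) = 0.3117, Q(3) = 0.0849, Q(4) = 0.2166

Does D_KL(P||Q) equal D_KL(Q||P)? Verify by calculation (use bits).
D_KL(P||Q) = 1.4054 bits, D_KL(Q||P) = 1.6223 bits. No — D_KL(P||Q) ≠ D_KL(Q||P) for this pair.

D_KL(P||Q) = Σ P(x) log₂(P(x)/Q(x))

Computing term by term:
  P(1)·log₂(P(1)/Q(1)) = 0.0543·log₂(0.0543/0.3868) = -0.15381
  P(2)·log₂(P(2)/Q(2)) = 0.0492·log₂(0.0492/0.3117) = -0.13104
  P(3)·log₂(P(3)/Q(3)) = 0.0294·log₂(0.0294/0.0849) = -0.04498
  P(4)·log₂(P(4)/Q(4)) = 0.8671·log₂(0.8671/0.2166) = 1.73521

D_KL(P||Q) = -0.15381 - 0.13104 - 0.04498 + 1.73521 = 1.40538 ≈ 1.4054 bits

D_KL(Q||P) = Σ Q(x) log₂(Q(x)/P(x))

Computing term by term:
  Q(1)·log₂(Q(1)/P(1)) = 0.3868·log₂(0.3868/0.0543) = 1.09564
  Q(2)·log₂(Q(2)/P(2)) = 0.3117·log₂(0.3117/0.0492) = 0.83019
  Q(3)·log₂(Q(3)/P(3)) = 0.0849·log₂(0.0849/0.0294) = 0.12989
  Q(4)·log₂(Q(4)/P(4)) = 0.2166·log₂(0.2166/0.8671) = -0.43345

D_KL(Q||P) = 1.09564 + 0.83019 + 0.12989 - 0.43345 = 1.62227 ≈ 1.6223 bits

These are NOT equal (difference: 0.2169 bits). KL divergence is asymmetric: D_KL(P||Q) ≠ D_KL(Q||P) in general.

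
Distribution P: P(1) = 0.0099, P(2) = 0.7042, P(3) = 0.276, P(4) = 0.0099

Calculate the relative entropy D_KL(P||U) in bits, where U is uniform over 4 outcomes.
0.9993 bits

U(i) = 1/4 for all i

D_KL(P||U) = Σ P(x) log₂(P(x) / (1/4))
           = Σ P(x) log₂(P(x)) + log₂(4)
           = log₂(4) - H(P)

H(P) = -Σ P(x) log₂(P(x)):
  -P(1)·log₂(P(1)) = -(0.0099)·log₂(0.0099) = 0.06592
  -P(2)·log₂(P(2)) = -(0.7042)·log₂(0.7042) = 0.35628
  -P(3)·log₂(P(3)) = -(0.276)·log₂(0.276) = 0.51260
  -P(4)·log₂(P(4)) = -(0.0099)·log₂(0.0099) = 0.06592
H(P) = 0.06592 + 0.35628 + 0.51260 + 0.06592 = 1.00072 bits

log₂(4) = 2.00000 bits

D_KL(P||U) = 2.00000 - 1.00072 = 0.99928 ≈ 0.9993 bits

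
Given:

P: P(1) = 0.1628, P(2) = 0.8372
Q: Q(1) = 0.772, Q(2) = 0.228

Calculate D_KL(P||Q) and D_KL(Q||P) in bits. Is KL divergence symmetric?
D_KL(P||Q) = 1.2055 bits, D_KL(Q||P) = 1.3057 bits. No, KL divergence is not symmetric.

D_KL(P||Q) = Σ P(x) log₂(P(x)/Q(x))

Computing term by term:
  P(1)·log₂(P(1)/Q(1)) = 0.1628·log₂(0.1628/0.772) = -0.36557
  P(2)·log₂(P(2)/Q(2)) = 0.8372·log₂(0.8372/0.228) = 1.57104

D_KL(P||Q) = -0.36557 + 1.57104 = 1.20547 ≈ 1.2055 bits

D_KL(Q||P) = Σ Q(x) log₂(Q(x)/P(x))

Computing term by term:
  Q(1)·log₂(Q(1)/P(1)) = 0.772·log₂(0.772/0.1628) = 1.73353
  Q(2)·log₂(Q(2)/P(2)) = 0.228·log₂(0.228/0.8372) = -0.42785

D_KL(Q||P) = 1.73353 - 0.42785 = 1.30568 ≈ 1.3057 bits

These are NOT equal (difference: 0.1002 bits). KL divergence is asymmetric: D_KL(P||Q) ≠ D_KL(Q||P) in general.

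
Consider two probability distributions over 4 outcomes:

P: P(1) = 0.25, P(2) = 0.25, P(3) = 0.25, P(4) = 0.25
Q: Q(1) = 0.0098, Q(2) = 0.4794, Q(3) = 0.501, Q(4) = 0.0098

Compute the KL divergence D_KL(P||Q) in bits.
1.8510 bits

D_KL(P||Q) = Σ P(x) log₂(P(x)/Q(x))

Computing term by term:
  P(1)·log₂(P(1)/Q(1)) = 0.25·log₂(0.25/0.0098) = 1.16825
  P(2)·log₂(P(2)/Q(2)) = 0.25·log₂(0.25/0.4794) = -0.23483
  P(3)·log₂(P(3)/Q(3)) = 0.25·log₂(0.25/0.501) = -0.25072
  P(4)·log₂(P(4)/Q(4)) = 0.25·log₂(0.25/0.0098) = 1.16825

D_KL(P||Q) = 1.16825 - 0.23483 - 0.25072 + 1.16825 = 1.85095 ≈ 1.8510 bits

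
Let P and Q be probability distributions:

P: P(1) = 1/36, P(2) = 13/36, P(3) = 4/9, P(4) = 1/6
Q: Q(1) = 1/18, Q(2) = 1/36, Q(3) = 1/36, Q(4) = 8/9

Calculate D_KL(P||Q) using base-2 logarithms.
2.6838 bits

D_KL(P||Q) = Σ P(x) log₂(P(x)/Q(x))

Computing term by term:
  P(1)·log₂(P(1)/Q(1)) = (1/36)·log₂((1/36)/(1/18)) = -0.02778
  P(2)·log₂(P(2)/Q(2)) = (13/36)·log₂((13/36)/(1/36)) = 1.33627
  P(3)·log₂(P(3)/Q(3)) = (4/9)·log₂((4/9)/(1/36)) = 1.77778
  P(4)·log₂(P(4)/Q(4)) = (1/6)·log₂((1/6)/(8/9)) = -0.40251

D_KL(P||Q) = -0.02778 + 1.33627 + 1.77778 - 0.40251 = 2.68376 ≈ 2.6838 bits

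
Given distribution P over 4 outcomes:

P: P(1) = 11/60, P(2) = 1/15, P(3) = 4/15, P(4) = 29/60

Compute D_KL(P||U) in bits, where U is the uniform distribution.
0.2754 bits

U(i) = 1/4 for all i

D_KL(P||U) = Σ P(x) log₂(P(x) / (1/4))
           = Σ P(x) log₂(P(x)) + log₂(4)
           = log₂(4) - H(P)

H(P) = -Σ P(x) log₂(P(x)):
  -P(1)·log₂(P(1)) = -(11/60)·log₂(11/60) = 0.44870
  -P(2)·log₂(P(2)) = -(1/15)·log₂(1/15) = 0.26046
  -P(3)·log₂(P(3)) = -(4/15)·log₂(4/15) = 0.50850
  -P(4)·log₂(P(4)) = -(29/60)·log₂(29/60) = 0.50697
H(P) = 0.44870 + 0.26046 + 0.50850 + 0.50697 = 1.72463 bits

log₂(4) = 2.00000 bits

D_KL(P||U) = 2.00000 - 1.72463 = 0.27537 ≈ 0.2754 bits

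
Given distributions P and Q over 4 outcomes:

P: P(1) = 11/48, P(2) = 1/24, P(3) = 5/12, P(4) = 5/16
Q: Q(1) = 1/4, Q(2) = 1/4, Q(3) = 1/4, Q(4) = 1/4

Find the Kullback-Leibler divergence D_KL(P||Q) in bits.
0.2712 bits

D_KL(P||Q) = Σ P(x) log₂(P(x)/Q(x))

Computing term by term:
  P(1)·log₂(P(1)/Q(1)) = (11/48)·log₂((11/48)/(1/4)) = -0.02877
  P(2)·log₂(P(2)/Q(2)) = (1/24)·log₂((1/24)/(1/4)) = -0.10771
  P(3)·log₂(P(3)/Q(3)) = (5/12)·log₂((5/12)/(1/4)) = 0.30707
  P(4)·log₂(P(4)/Q(4)) = (5/16)·log₂((5/16)/(1/4)) = 0.10060

D_KL(P||Q) = -0.02877 - 0.10771 + 0.30707 + 0.10060 = 0.27119 ≈ 0.2712 bits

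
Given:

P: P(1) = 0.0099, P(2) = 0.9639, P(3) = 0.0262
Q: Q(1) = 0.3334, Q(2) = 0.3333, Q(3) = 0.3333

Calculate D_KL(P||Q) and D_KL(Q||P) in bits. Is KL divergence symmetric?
D_KL(P||Q) = 1.3304 bits, D_KL(Q||P) = 2.4039 bits. No, KL divergence is not symmetric.

D_KL(P||Q) = Σ P(x) log₂(P(x)/Q(x))

Computing term by term:
  P(1)·log₂(P(1)/Q(1)) = 0.0099·log₂(0.0099/0.3334) = -0.05023
  P(2)·log₂(P(2)/Q(2)) = 0.9639·log₂(0.9639/0.3333) = 1.47675
  P(3)·log₂(P(3)/Q(3)) = 0.0262·log₂(0.0262/0.3333) = -0.09613

D_KL(P||Q) = -0.05023 + 1.47675 - 0.09613 = 1.33039 ≈ 1.3304 bits

D_KL(Q||P) = Σ Q(x) log₂(Q(x)/P(x))

Computing term by term:
  Q(1)·log₂(Q(1)/P(1)) = 0.3334·log₂(0.3334/0.0099) = 1.69157
  Q(2)·log₂(Q(2)/P(2)) = 0.3333·log₂(0.3333/0.9639) = -0.51064
  Q(3)·log₂(Q(3)/P(3)) = 0.3333·log₂(0.3333/0.0262) = 1.22294

D_KL(Q||P) = 1.69157 - 0.51064 + 1.22294 = 2.40387 ≈ 2.4039 bits

These are NOT equal (difference: 1.0735 bits). KL divergence is asymmetric: D_KL(P||Q) ≠ D_KL(Q||P) in general.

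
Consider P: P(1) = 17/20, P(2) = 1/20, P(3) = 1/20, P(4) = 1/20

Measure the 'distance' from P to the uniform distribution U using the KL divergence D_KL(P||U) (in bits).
1.1524 bits

U(i) = 1/4 for all i

D_KL(P||U) = Σ P(x) log₂(P(x) / (1/4))
           = Σ P(x) log₂(P(x)) + log₂(4)
           = log₂(4) - H(P)

H(P) = -Σ P(x) log₂(P(x)):
  -P(1)·log₂(P(1)) = -(17/20)·log₂(17/20) = 0.19930
  -P(2)·log₂(P(2)) = -(1/20)·log₂(1/20) = 0.21610
  -P(3)·log₂(P(3)) = -(1/20)·log₂(1/20) = 0.21610
  -P(4)·log₂(P(4)) = -(1/20)·log₂(1/20) = 0.21610
H(P) = 0.19930 + 0.21610 + 0.21610 + 0.21610 = 0.84760 bits

log₂(4) = 2.00000 bits

D_KL(P||U) = 2.00000 - 0.84760 = 1.15240 ≈ 1.1524 bits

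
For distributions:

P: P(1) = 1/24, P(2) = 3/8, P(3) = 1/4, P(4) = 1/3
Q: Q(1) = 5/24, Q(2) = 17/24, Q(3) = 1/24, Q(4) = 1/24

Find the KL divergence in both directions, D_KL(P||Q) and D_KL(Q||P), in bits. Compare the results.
D_KL(P||Q) = 1.2054 bits, D_KL(Q||P) = 0.9010 bits. D_KL(P||Q) is larger than D_KL(Q||P) by 0.3044 bits; the two directions differ.

D_KL(P||Q) = Σ P(x) log₂(P(x)/Q(x))

Computing term by term:
  P(1)·log₂(P(1)/Q(1)) = (1/24)·log₂((1/24)/(5/24)) = -0.09675
  P(2)·log₂(P(2)/Q(2)) = (3/8)·log₂((3/8)/(17/24)) = -0.34408
  P(3)·log₂(P(3)/Q(3)) = (1/4)·log₂((1/4)/(1/24)) = 0.64624
  P(4)·log₂(P(4)/Q(4)) = (1/3)·log₂((1/3)/(1/24)) = 1.00000

D_KL(P||Q) = -0.09675 - 0.34408 + 0.64624 + 1.00000 = 1.20541 ≈ 1.2054 bits

D_KL(Q||P) = Σ Q(x) log₂(Q(x)/P(x))

Computing term by term:
  Q(1)·log₂(Q(1)/P(1)) = (5/24)·log₂((5/24)/(1/24)) = 0.48374
  Q(2)·log₂(Q(2)/P(2)) = (17/24)·log₂((17/24)/(3/8)) = 0.64992
  Q(3)·log₂(Q(3)/P(3)) = (1/24)·log₂((1/24)/(1/4)) = -0.10771
  Q(4)·log₂(Q(4)/P(4)) = (1/24)·log₂((1/24)/(1/3)) = -0.12500

D_KL(Q||P) = 0.48374 + 0.64992 - 0.10771 - 0.12500 = 0.90095 ≈ 0.9010 bits

These are NOT equal (difference: 0.3044 bits). KL divergence is asymmetric: D_KL(P||Q) ≠ D_KL(Q||P) in general.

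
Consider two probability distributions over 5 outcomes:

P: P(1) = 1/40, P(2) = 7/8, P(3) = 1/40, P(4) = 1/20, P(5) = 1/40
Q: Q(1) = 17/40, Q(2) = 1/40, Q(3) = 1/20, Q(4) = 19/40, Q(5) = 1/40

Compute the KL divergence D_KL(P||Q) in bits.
4.1985 bits

D_KL(P||Q) = Σ P(x) log₂(P(x)/Q(x))

Computing term by term:
  P(1)·log₂(P(1)/Q(1)) = (1/40)·log₂((1/40)/(17/40)) = -0.10219
  P(2)·log₂(P(2)/Q(2)) = (7/8)·log₂((7/8)/(1/40)) = 4.48812
  P(3)·log₂(P(3)/Q(3)) = (1/40)·log₂((1/40)/(1/20)) = -0.02500
  P(4)·log₂(P(4)/Q(4)) = (1/20)·log₂((1/20)/(19/40)) = -0.16240
  P(5)·log₂(P(5)/Q(5)) = (1/40)·log₂((1/40)/(1/40)) = 0.00000

D_KL(P||Q) = -0.10219 + 4.48812 - 0.02500 - 0.16240 + 0.00000 = 4.19853 ≈ 4.1985 bits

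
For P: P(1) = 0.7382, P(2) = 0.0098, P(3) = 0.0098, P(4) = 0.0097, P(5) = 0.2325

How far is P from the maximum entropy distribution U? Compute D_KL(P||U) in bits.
1.3137 bits

U(i) = 1/5 for all i

D_KL(P||U) = Σ P(x) log₂(P(x) / (1/5))
           = Σ P(x) log₂(P(x)) + log₂(5)
           = log₂(5) - H(P)

H(P) = -Σ P(x) log₂(P(x)):
  -P(1)·log₂(P(1)) = -(0.7382)·log₂(0.7382) = 0.32327
  -P(2)·log₂(P(2)) = -(0.0098)·log₂(0.0098) = 0.06540
  -P(3)·log₂(P(3)) = -(0.0098)·log₂(0.0098) = 0.06540
  -P(4)·log₂(P(4)) = -(0.0097)·log₂(0.0097) = 0.06487
  -P(5)·log₂(P(5)) = -(0.2325)·log₂(0.2325) = 0.48934
H(P) = 0.32327 + 0.06540 + 0.06540 + 0.06487 + 0.48934 = 1.00828 bits

log₂(5) = 2.32193 bits

D_KL(P||U) = 2.32193 - 1.00828 = 1.31365 ≈ 1.3137 bits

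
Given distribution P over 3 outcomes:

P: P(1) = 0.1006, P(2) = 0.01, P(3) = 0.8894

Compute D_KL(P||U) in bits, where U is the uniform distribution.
1.0348 bits

U(i) = 1/3 for all i

D_KL(P||U) = Σ P(x) log₂(P(x) / (1/3))
           = Σ P(x) log₂(P(x)) + log₂(3)
           = log₂(3) - H(P)

H(P) = -Σ P(x) log₂(P(x)):
  -P(1)·log₂(P(1)) = -(0.1006)·log₂(0.1006) = 0.33332
  -P(2)·log₂(P(2)) = -(0.01)·log₂(0.01) = 0.06644
  -P(3)·log₂(P(3)) = -(0.8894)·log₂(0.8894) = 0.15039
H(P) = 0.33332 + 0.06644 + 0.15039 = 0.55015 bits

log₂(3) = 1.58496 bits

D_KL(P||U) = 1.58496 - 0.55015 = 1.03481 ≈ 1.0348 bits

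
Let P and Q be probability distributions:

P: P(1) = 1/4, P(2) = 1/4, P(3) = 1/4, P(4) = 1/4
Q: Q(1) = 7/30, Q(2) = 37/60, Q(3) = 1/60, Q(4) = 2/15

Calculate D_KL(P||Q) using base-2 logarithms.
0.9027 bits

D_KL(P||Q) = Σ P(x) log₂(P(x)/Q(x))

Computing term by term:
  P(1)·log₂(P(1)/Q(1)) = (1/4)·log₂((1/4)/(7/30)) = 0.02488
  P(2)·log₂(P(2)/Q(2)) = (1/4)·log₂((1/4)/(37/60)) = -0.32564
  P(3)·log₂(P(3)/Q(3)) = (1/4)·log₂((1/4)/(1/60)) = 0.97672
  P(4)·log₂(P(4)/Q(4)) = (1/4)·log₂((1/4)/(2/15)) = 0.22672

D_KL(P||Q) = 0.02488 - 0.32564 + 0.97672 + 0.22672 = 0.90268 ≈ 0.9027 bits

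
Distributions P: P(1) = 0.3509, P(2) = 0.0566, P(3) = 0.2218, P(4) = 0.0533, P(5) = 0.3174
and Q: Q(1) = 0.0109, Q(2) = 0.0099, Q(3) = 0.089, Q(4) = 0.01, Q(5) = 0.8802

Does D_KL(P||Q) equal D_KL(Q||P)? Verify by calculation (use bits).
D_KL(P||Q) = 1.8537 bits, D_KL(Q||P) = 1.0744 bits. No — D_KL(P||Q) ≠ D_KL(Q||P) for this pair.

D_KL(P||Q) = Σ P(x) log₂(P(x)/Q(x))

Computing term by term:
  P(1)·log₂(P(1)/Q(1)) = 0.3509·log₂(0.3509/0.0109) = 1.75754
  P(2)·log₂(P(2)/Q(2)) = 0.0566·log₂(0.0566/0.0099) = 0.14237
  P(3)·log₂(P(3)/Q(3)) = 0.2218·log₂(0.2218/0.089) = 0.29220
  P(4)·log₂(P(4)/Q(4)) = 0.0533·log₂(0.0533/0.01) = 0.12867
  P(5)·log₂(P(5)/Q(5)) = 0.3174·log₂(0.3174/0.8802) = -0.46706

D_KL(P||Q) = 1.75754 + 0.14237 + 0.29220 + 0.12867 - 0.46706 = 1.85372 ≈ 1.8537 bits

D_KL(Q||P) = Σ Q(x) log₂(Q(x)/P(x))

Computing term by term:
  Q(1)·log₂(Q(1)/P(1)) = 0.0109·log₂(0.0109/0.3509) = -0.05459
  Q(2)·log₂(Q(2)/P(2)) = 0.0099·log₂(0.0099/0.0566) = -0.02490
  Q(3)·log₂(Q(3)/P(3)) = 0.089·log₂(0.089/0.2218) = -0.11725
  Q(4)·log₂(Q(4)/P(4)) = 0.01·log₂(0.01/0.0533) = -0.02414
  Q(5)·log₂(Q(5)/P(5)) = 0.8802·log₂(0.8802/0.3174) = 1.29524

D_KL(Q||P) = -0.05459 - 0.02490 - 0.11725 - 0.02414 + 1.29524 = 1.07436 ≈ 1.0744 bits

These are NOT equal (difference: 0.7793 bits). KL divergence is asymmetric: D_KL(P||Q) ≠ D_KL(Q||P) in general.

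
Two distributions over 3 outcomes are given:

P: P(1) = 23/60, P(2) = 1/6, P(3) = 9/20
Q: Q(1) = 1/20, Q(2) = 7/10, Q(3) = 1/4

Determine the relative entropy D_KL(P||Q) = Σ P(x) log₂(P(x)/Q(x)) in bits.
1.1630 bits

D_KL(P||Q) = Σ P(x) log₂(P(x)/Q(x))

Computing term by term:
  P(1)·log₂(P(1)/Q(1)) = (23/60)·log₂((23/60)/(1/20)) = 1.12646
  P(2)·log₂(P(2)/Q(2)) = (1/6)·log₂((1/6)/(7/10)) = -0.34506
  P(3)·log₂(P(3)/Q(3)) = (9/20)·log₂((9/20)/(1/4)) = 0.38160

D_KL(P||Q) = 1.12646 - 0.34506 + 0.38160 = 1.16300 ≈ 1.1630 bits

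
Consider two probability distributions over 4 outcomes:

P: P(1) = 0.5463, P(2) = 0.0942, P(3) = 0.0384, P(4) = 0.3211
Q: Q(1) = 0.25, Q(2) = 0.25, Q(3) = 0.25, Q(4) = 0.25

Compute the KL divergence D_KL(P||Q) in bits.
0.4956 bits

D_KL(P||Q) = Σ P(x) log₂(P(x)/Q(x))

Computing term by term:
  P(1)·log₂(P(1)/Q(1)) = 0.5463·log₂(0.5463/0.25) = 0.61610
  P(2)·log₂(P(2)/Q(2)) = 0.0942·log₂(0.0942/0.25) = -0.13265
  P(3)·log₂(P(3)/Q(3)) = 0.0384·log₂(0.0384/0.25) = -0.10379
  P(4)·log₂(P(4)/Q(4)) = 0.3211·log₂(0.3211/0.25) = 0.11595

D_KL(P||Q) = 0.61610 - 0.13265 - 0.10379 + 0.11595 = 0.49561 ≈ 0.4956 bits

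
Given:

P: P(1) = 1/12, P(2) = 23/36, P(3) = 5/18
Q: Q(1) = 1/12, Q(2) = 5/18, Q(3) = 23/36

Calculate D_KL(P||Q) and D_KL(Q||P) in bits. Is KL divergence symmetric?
D_KL(P||Q) = 0.4339 bits, D_KL(Q||P) = 0.4339 bits. The two values coincide for this particular pair, but no — KL divergence is not symmetric in general.

D_KL(P||Q) = Σ P(x) log₂(P(x)/Q(x))

Computing term by term:
  P(1)·log₂(P(1)/Q(1)) = (1/12)·log₂((1/12)/(1/12)) = 0.00000
  P(2)·log₂(P(2)/Q(2)) = (23/36)·log₂((23/36)/(5/18)) = 0.76771
  P(3)·log₂(P(3)/Q(3)) = (5/18)·log₂((5/18)/(23/36)) = -0.33379

D_KL(P||Q) = 0.00000 + 0.76771 - 0.33379 = 0.43392 ≈ 0.4339 bits

D_KL(Q||P) = Σ Q(x) log₂(Q(x)/P(x))

Computing term by term:
  Q(1)·log₂(Q(1)/P(1)) = (1/12)·log₂((1/12)/(1/12)) = 0.00000
  Q(2)·log₂(Q(2)/P(2)) = (5/18)·log₂((5/18)/(23/36)) = -0.33379
  Q(3)·log₂(Q(3)/P(3)) = (23/36)·log₂((23/36)/(5/18)) = 0.76771

D_KL(Q||P) = 0.00000 - 0.33379 + 0.76771 = 0.43392 ≈ 0.4339 bits

These ARE equal here. Q is P with outcomes relabeled (Q(2) = P(3), Q(3) = P(2)) by a relabeling that is its own inverse, so the two sums contain exactly the same terms in a different order. This is a special case — KL divergence is not symmetric in general: D_KL(P||Q) ≠ D_KL(Q||P) for most P, Q.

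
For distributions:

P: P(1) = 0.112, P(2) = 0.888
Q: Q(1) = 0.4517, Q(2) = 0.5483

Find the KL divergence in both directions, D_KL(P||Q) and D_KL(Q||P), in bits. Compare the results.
D_KL(P||Q) = 0.3924 bits, D_KL(Q||P) = 0.5274 bits. D_KL(Q||P) is larger than D_KL(P||Q) by 0.1350 bits; the two directions differ.

D_KL(P||Q) = Σ P(x) log₂(P(x)/Q(x))

Computing term by term:
  P(1)·log₂(P(1)/Q(1)) = 0.112·log₂(0.112/0.4517) = -0.22533
  P(2)·log₂(P(2)/Q(2)) = 0.888·log₂(0.888/0.5483) = 0.61769

D_KL(P||Q) = -0.22533 + 0.61769 = 0.39236 ≈ 0.3924 bits

D_KL(Q||P) = Σ Q(x) log₂(Q(x)/P(x))

Computing term by term:
  Q(1)·log₂(Q(1)/P(1)) = 0.4517·log₂(0.4517/0.112) = 0.90876
  Q(2)·log₂(Q(2)/P(2)) = 0.5483·log₂(0.5483/0.888) = -0.38139

D_KL(Q||P) = 0.90876 - 0.38139 = 0.52737 ≈ 0.5274 bits

These are NOT equal (difference: 0.1350 bits). KL divergence is asymmetric: D_KL(P||Q) ≠ D_KL(Q||P) in general.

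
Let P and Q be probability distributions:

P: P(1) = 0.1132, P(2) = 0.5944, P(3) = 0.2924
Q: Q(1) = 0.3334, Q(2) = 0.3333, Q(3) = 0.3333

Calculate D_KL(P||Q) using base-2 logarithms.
0.2645 bits

D_KL(P||Q) = Σ P(x) log₂(P(x)/Q(x))

Computing term by term:
  P(1)·log₂(P(1)/Q(1)) = 0.1132·log₂(0.1132/0.3334) = -0.17641
  P(2)·log₂(P(2)/Q(2)) = 0.5944·log₂(0.5944/0.3333) = 0.49609
  P(3)·log₂(P(3)/Q(3)) = 0.2924·log₂(0.2924/0.3333) = -0.05523

D_KL(P||Q) = -0.17641 + 0.49609 - 0.05523 = 0.26445 ≈ 0.2645 bits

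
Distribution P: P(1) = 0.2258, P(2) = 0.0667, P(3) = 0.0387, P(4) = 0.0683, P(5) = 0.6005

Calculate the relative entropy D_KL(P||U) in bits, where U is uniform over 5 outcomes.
0.6888 bits

U(i) = 1/5 for all i

D_KL(P||U) = Σ P(x) log₂(P(x) / (1/5))
           = Σ P(x) log₂(P(x)) + log₂(5)
           = log₂(5) - H(P)

H(P) = -Σ P(x) log₂(P(x)):
  -P(1)·log₂(P(1)) = -(0.2258)·log₂(0.2258) = 0.48477
  -P(2)·log₂(P(2)) = -(0.0667)·log₂(0.0667) = 0.26054
  -P(3)·log₂(P(3)) = -(0.0387)·log₂(0.0387) = 0.18156
  -P(4)·log₂(P(4)) = -(0.0683)·log₂(0.0683) = 0.26446
  -P(5)·log₂(P(5)) = -(0.6005)·log₂(0.6005) = 0.44183
H(P) = 0.48477 + 0.26054 + 0.18156 + 0.26446 + 0.44183 = 1.63316 bits

log₂(5) = 2.32193 bits

D_KL(P||U) = 2.32193 - 1.63316 = 0.68877 ≈ 0.6888 bits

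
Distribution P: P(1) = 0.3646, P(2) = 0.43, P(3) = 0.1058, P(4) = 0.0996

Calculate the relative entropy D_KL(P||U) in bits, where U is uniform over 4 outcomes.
0.2714 bits

U(i) = 1/4 for all i

D_KL(P||U) = Σ P(x) log₂(P(x) / (1/4))
           = Σ P(x) log₂(P(x)) + log₂(4)
           = log₂(4) - H(P)

H(P) = -Σ P(x) log₂(P(x)):
  -P(1)·log₂(P(1)) = -(0.3646)·log₂(0.3646) = 0.53072
  -P(2)·log₂(P(2)) = -(0.43)·log₂(0.43) = 0.52356
  -P(3)·log₂(P(3)) = -(0.1058)·log₂(0.1058) = 0.34285
  -P(4)·log₂(P(4)) = -(0.0996)·log₂(0.0996) = 0.33144
H(P) = 0.53072 + 0.52356 + 0.34285 + 0.33144 = 1.72857 bits

log₂(4) = 2.00000 bits

D_KL(P||U) = 2.00000 - 1.72857 = 0.27143 ≈ 0.2714 bits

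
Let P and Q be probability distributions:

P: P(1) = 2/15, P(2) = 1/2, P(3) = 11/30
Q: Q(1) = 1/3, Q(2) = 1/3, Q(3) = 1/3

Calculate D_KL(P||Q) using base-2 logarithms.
0.1666 bits

D_KL(P||Q) = Σ P(x) log₂(P(x)/Q(x))

Computing term by term:
  P(1)·log₂(P(1)/Q(1)) = (2/15)·log₂((2/15)/(1/3)) = -0.17626
  P(2)·log₂(P(2)/Q(2)) = (1/2)·log₂((1/2)/(1/3)) = 0.29248
  P(3)·log₂(P(3)/Q(3)) = (11/30)·log₂((11/30)/(1/3)) = 0.05042

D_KL(P||Q) = -0.17626 + 0.29248 + 0.05042 = 0.16664 ≈ 0.1666 bits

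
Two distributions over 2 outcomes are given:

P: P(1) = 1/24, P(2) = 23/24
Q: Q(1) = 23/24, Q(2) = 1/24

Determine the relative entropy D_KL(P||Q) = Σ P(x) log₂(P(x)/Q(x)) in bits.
4.1466 bits

D_KL(P||Q) = Σ P(x) log₂(P(x)/Q(x))

Computing term by term:
  P(1)·log₂(P(1)/Q(1)) = (1/24)·log₂((1/24)/(23/24)) = -0.18848
  P(2)·log₂(P(2)/Q(2)) = (23/24)·log₂((23/24)/(1/24)) = 4.33508

D_KL(P||Q) = -0.18848 + 4.33508 = 4.14660 ≈ 4.1466 bits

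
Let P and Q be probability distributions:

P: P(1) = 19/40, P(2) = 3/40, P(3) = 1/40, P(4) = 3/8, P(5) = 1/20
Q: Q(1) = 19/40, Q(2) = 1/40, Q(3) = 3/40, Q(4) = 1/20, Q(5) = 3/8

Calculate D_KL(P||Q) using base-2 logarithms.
1.0240 bits

D_KL(P||Q) = Σ P(x) log₂(P(x)/Q(x))

Computing term by term:
  P(1)·log₂(P(1)/Q(1)) = (19/40)·log₂((19/40)/(19/40)) = 0.00000
  P(2)·log₂(P(2)/Q(2)) = (3/40)·log₂((3/40)/(1/40)) = 0.11887
  P(3)·log₂(P(3)/Q(3)) = (1/40)·log₂((1/40)/(3/40)) = -0.03962
  P(4)·log₂(P(4)/Q(4)) = (3/8)·log₂((3/8)/(1/20)) = 1.09008
  P(5)·log₂(P(5)/Q(5)) = (1/20)·log₂((1/20)/(3/8)) = -0.14534

D_KL(P||Q) = 0.00000 + 0.11887 - 0.03962 + 1.09008 - 0.14534 = 1.02399 ≈ 1.0240 bits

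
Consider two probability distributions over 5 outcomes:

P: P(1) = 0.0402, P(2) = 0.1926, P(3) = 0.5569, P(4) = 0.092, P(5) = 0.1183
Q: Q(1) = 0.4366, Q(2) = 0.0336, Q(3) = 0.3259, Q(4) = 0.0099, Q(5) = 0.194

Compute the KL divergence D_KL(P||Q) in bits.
0.9888 bits

D_KL(P||Q) = Σ P(x) log₂(P(x)/Q(x))

Computing term by term:
  P(1)·log₂(P(1)/Q(1)) = 0.0402·log₂(0.0402/0.4366) = -0.13833
  P(2)·log₂(P(2)/Q(2)) = 0.1926·log₂(0.1926/0.0336) = 0.48517
  P(3)·log₂(P(3)/Q(3)) = 0.5569·log₂(0.5569/0.3259) = 0.43048
  P(4)·log₂(P(4)/Q(4)) = 0.092·log₂(0.092/0.0099) = 0.29588
  P(5)·log₂(P(5)/Q(5)) = 0.1183·log₂(0.1183/0.194) = -0.08442

D_KL(P||Q) = -0.13833 + 0.48517 + 0.43048 + 0.29588 - 0.08442 = 0.98878 ≈ 0.9888 bits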